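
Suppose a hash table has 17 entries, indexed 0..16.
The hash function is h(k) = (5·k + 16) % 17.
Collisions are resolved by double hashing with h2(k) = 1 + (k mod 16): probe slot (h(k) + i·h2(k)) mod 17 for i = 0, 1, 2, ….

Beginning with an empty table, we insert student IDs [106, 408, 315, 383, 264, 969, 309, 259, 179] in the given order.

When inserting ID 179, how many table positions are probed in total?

Insert 106: h=2, slot 2 empty -> index 2.
Insert 408: h=16, slot 16 empty -> index 16.
Insert 315: h=10, slot 10 empty -> index 10.
Insert 383: h=10, h2=16, slot 10 occupied -> index 9.
Insert 264: h=10, h2=9, slots 10,2 occupied -> index 11.
Insert 969: h=16, h2=10, slots 16,9,2 occupied -> index 12.
Insert 309: h=14, slot 14 empty -> index 14.
Insert 259: h=2, h2=4, slot 2 occupied -> index 6.
Insert 179: h=10, h2=4, slots 10,14 occupied -> index 1.
Table: [-, 179, 106, -, -, -, 259, -, -, 383, 315, 264, 969, -, 309, -, 408]

3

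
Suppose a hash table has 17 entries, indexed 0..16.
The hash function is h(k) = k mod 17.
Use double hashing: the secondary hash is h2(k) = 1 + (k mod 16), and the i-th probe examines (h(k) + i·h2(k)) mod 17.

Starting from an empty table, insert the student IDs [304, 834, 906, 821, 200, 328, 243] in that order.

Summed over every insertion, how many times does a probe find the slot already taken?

3

304: h=15 → slot 15
834: h=1 → slot 1
906: h=5 → slot 5
821: h=5, h2=6, probe 5,11 → slot 11
200: h=13 → slot 13
328: h=5, h2=9, probe 5,14 → slot 14
243: h=5, h2=4, probe 5,9 → slot 9
Table: [_, 834, _, _, _, 906, _, _, _, 243, _, 821, _, 200, 328, 304, _]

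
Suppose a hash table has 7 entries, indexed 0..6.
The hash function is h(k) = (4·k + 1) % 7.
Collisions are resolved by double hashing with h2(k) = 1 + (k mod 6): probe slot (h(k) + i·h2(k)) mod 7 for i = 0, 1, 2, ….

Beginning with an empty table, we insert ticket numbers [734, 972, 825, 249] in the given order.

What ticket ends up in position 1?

734: h=4 -> slot 4
972: h=4, h2=1, probe 4,5 -> slot 5
825: h=4, h2=4, probe 4,1 -> slot 1
249: h=3 -> slot 3
Table: [∅, 825, ∅, 249, 734, 972, ∅]

825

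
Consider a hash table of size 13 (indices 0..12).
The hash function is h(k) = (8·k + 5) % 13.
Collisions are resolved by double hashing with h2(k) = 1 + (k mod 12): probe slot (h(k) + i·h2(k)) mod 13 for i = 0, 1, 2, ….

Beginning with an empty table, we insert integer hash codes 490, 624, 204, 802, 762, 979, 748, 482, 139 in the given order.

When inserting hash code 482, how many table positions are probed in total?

2

490: h=12 => slot 12
624: h=5 => slot 5
204: h=12, h2=1, probe 12,0 => slot 0
802: h=12, h2=11, probe 12,10 => slot 10
762: h=4 => slot 4
979: h=11 => slot 11
748: h=9 => slot 9
482: h=0, h2=3, probe 0,3 => slot 3
139: h=12, h2=8, probe 12,7 => slot 7
Table: [204, -, -, 482, 762, 624, -, 139, -, 748, 802, 979, 490]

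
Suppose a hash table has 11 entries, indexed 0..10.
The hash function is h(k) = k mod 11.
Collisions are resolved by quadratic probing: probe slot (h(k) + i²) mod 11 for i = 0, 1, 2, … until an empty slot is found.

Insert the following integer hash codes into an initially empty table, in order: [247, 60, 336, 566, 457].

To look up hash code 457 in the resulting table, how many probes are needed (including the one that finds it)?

3

247: h=5 → slot 5
60: h=5, probe 5,6 → slot 6
336: h=6, probe 6,7 → slot 7
566: h=5, probe 5,6,9 → slot 9
457: h=6, probe 6,7,10 → slot 10
Table: [-, -, -, -, -, 247, 60, 336, -, 566, 457]
Lookup 457: h=6, probe 6,7,10 → found at 10.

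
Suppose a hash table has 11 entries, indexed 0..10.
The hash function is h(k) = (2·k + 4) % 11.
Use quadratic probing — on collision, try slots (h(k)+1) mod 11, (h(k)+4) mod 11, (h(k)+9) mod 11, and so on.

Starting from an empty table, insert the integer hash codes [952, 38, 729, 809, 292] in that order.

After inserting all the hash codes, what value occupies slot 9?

952 hashes to 5; slot 5 is free → place at 5.
38 hashes to 3; slot 3 is free → place at 3.
729 hashes to 10; slot 10 is free → place at 10.
809 hashes to 5; 5 taken → place at 6.
292 hashes to 5; 5,6 taken → place at 9.
Table: [., ., ., 38, ., 952, 809, ., ., 292, 729]

292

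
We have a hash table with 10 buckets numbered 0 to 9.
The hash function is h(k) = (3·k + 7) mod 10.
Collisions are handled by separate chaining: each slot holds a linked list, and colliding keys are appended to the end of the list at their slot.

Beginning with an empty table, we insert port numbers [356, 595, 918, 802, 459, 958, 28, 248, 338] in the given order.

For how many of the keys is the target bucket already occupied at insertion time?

356 → bucket 5
595 → bucket 2
918 → bucket 1
802 → bucket 3
459 → bucket 4
958 → bucket 1 (collision)
28 → bucket 1 (collision)
248 → bucket 1 (collision)
338 → bucket 1 (collision)
Final buckets:
0: _
1: 918 -> 958 -> 28 -> 248 -> 338
2: 595
3: 802
4: 459
5: 356
6: _
7: _
8: _
9: _

4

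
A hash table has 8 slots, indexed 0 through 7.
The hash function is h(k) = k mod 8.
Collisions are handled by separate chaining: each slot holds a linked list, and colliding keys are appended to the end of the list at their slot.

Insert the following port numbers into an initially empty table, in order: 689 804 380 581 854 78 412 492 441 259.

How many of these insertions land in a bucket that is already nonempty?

689 → bucket 1
804 → bucket 4
380 → bucket 4 (collision)
581 → bucket 5
854 → bucket 6
78 → bucket 6 (collision)
412 → bucket 4 (collision)
492 → bucket 4 (collision)
441 → bucket 1 (collision)
259 → bucket 3
Final buckets:
0: ∅
1: 689 -> 441
2: ∅
3: 259
4: 804 -> 380 -> 412 -> 492
5: 581
6: 854 -> 78
7: ∅

5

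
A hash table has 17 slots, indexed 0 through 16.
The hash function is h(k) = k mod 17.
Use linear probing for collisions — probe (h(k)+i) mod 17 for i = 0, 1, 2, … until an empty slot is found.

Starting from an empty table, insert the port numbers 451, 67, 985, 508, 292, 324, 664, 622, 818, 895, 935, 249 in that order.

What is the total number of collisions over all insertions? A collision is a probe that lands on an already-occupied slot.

10

451 hashes to 9; slot 9 is free -> place at 9.
67 hashes to 16; slot 16 is free -> place at 16.
985 hashes to 16; 16 taken -> place at 0.
508 hashes to 15; slot 15 is free -> place at 15.
292 hashes to 3; slot 3 is free -> place at 3.
324 hashes to 1; slot 1 is free -> place at 1.
664 hashes to 1; 1 taken -> place at 2.
622 hashes to 10; slot 10 is free -> place at 10.
818 hashes to 2; 2,3 taken -> place at 4.
895 hashes to 11; slot 11 is free -> place at 11.
935 hashes to 0; 0,1,2,3,4 taken -> place at 5.
249 hashes to 11; 11 taken -> place at 12.
Table: [985, 324, 664, 292, 818, 935, _, _, _, 451, 622, 895, 249, _, _, 508, 67]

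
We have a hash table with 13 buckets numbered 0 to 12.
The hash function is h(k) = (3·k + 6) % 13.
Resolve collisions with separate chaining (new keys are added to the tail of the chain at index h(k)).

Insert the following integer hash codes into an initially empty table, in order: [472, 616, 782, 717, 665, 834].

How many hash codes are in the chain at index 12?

4

472 -> bucket 5
616 -> bucket 8
782 -> bucket 12
717 -> bucket 12 (collision)
665 -> bucket 12 (collision)
834 -> bucket 12 (collision)
Final buckets:
0: .
1: .
2: .
3: .
4: .
5: 472
6: .
7: .
8: 616
9: .
10: .
11: .
12: 782 -> 717 -> 665 -> 834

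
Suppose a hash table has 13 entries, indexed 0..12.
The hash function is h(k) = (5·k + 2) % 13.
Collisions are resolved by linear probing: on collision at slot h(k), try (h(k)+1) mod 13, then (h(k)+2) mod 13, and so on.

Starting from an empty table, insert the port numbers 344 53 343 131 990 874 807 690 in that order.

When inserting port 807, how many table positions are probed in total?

3

344: h=6 → slot 6
53: h=7 → slot 7
343: h=1 → slot 1
131: h=7, probe 7,8 → slot 8
990: h=12 → slot 12
874: h=4 → slot 4
807: h=7, probe 7,8,9 → slot 9
690: h=7, probe 7,8,9,10 → slot 10
Table: [—, 343, —, —, 874, —, 344, 53, 131, 807, 690, —, 990]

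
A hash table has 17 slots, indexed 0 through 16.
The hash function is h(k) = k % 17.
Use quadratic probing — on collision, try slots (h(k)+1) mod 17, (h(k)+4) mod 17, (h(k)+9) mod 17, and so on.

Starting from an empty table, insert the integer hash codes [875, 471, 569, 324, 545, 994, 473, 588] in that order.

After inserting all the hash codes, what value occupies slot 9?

875: h=8 → slot 8
471: h=12 → slot 12
569: h=8, probe 8,9 → slot 9
324: h=1 → slot 1
545: h=1, probe 1,2 → slot 2
994: h=8, probe 8,9,12,0 → slot 0
473: h=14 → slot 14
588: h=10 → slot 10
Table: [994, 324, 545, _, _, _, _, _, 875, 569, 588, _, 471, _, 473, _, _]

569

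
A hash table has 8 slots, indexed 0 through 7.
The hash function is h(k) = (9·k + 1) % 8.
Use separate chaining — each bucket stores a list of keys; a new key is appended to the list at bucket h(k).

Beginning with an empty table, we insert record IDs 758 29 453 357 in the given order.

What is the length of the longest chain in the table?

758 -> bucket 7
29 -> bucket 6
453 -> bucket 6 (collision)
357 -> bucket 6 (collision)
Final buckets:
0: -
1: -
2: -
3: -
4: -
5: -
6: 29 -> 453 -> 357
7: 758

3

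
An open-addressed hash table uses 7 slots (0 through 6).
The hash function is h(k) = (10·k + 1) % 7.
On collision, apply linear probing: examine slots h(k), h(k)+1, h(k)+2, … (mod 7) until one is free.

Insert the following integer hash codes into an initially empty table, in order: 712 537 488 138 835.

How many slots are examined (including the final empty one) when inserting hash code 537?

2

Insert 712: h=2, slot 2 empty => index 2.
Insert 537: h=2, slot 2 occupied => index 3.
Insert 488: h=2, slots 2,3 occupied => index 4.
Insert 138: h=2, slots 2,3,4 occupied => index 5.
Insert 835: h=0, slot 0 empty => index 0.
Table: [835, ., 712, 537, 488, 138, .]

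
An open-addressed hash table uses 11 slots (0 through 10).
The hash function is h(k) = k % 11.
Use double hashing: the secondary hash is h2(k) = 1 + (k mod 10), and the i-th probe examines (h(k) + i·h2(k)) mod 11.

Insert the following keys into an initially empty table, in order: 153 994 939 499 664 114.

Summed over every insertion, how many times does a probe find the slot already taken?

7

Insert 153: h=10, slot 10 empty → index 10.
Insert 994: h=4, slot 4 empty → index 4.
Insert 939: h=4, h2=10, slot 4 occupied → index 3.
Insert 499: h=4, h2=10, slots 4,3 occupied → index 2.
Insert 664: h=4, h2=5, slot 4 occupied → index 9.
Insert 114: h=4, h2=5, slots 4,9,3 occupied → index 8.
Table: [-, -, 499, 939, 994, -, -, -, 114, 664, 153]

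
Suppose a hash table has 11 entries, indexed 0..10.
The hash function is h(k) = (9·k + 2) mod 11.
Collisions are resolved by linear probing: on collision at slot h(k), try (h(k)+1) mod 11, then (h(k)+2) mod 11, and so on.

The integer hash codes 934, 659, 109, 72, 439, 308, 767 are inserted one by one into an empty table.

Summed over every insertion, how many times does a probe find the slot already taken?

6

934 hashes to 4; slot 4 is free -> place at 4.
659 hashes to 4; 4 taken -> place at 5.
109 hashes to 4; 4,5 taken -> place at 6.
72 hashes to 1; slot 1 is free -> place at 1.
439 hashes to 4; 4,5,6 taken -> place at 7.
308 hashes to 2; slot 2 is free -> place at 2.
767 hashes to 8; slot 8 is free -> place at 8.
Table: [-, 72, 308, -, 934, 659, 109, 439, 767, -, -]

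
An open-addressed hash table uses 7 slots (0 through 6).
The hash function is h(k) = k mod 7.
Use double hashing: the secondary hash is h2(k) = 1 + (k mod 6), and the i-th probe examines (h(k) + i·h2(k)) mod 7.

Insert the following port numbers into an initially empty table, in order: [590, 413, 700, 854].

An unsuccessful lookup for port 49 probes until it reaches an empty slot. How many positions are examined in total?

3

590: h=2 => slot 2
413: h=0 => slot 0
700: h=0, h2=5, probe 0,5 => slot 5
854: h=0, h2=3, probe 0,3 => slot 3
Table: [413, ., 590, 854, ., 700, .]
Lookup 49: h=0, h2=2, probe 0,2,4 → slot 4 empty, not found.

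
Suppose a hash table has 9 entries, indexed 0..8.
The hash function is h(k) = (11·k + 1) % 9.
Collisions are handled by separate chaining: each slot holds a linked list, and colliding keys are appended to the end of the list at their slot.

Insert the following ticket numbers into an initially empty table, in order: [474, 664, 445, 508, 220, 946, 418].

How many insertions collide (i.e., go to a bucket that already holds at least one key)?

3

Insert 474: h=4, bucket 4 empty -> new chain.
Insert 664: h=6, bucket 6 empty -> new chain.
Insert 445: h=0, bucket 0 empty -> new chain.
Insert 508: h=0, bucket 0 nonempty -> append to chain.
Insert 220: h=0, bucket 0 nonempty -> append to chain.
Insert 946: h=3, bucket 3 empty -> new chain.
Insert 418: h=0, bucket 0 nonempty -> append to chain.
Final buckets:
0: 445 -> 508 -> 220 -> 418
1: ∅
2: ∅
3: 946
4: 474
5: ∅
6: 664
7: ∅
8: ∅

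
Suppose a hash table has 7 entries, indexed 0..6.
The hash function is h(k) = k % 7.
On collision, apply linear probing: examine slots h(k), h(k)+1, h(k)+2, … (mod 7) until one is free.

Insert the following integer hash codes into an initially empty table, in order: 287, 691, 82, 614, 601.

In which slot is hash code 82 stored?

6

Insert 287: h=0, slot 0 empty => index 0.
Insert 691: h=5, slot 5 empty => index 5.
Insert 82: h=5, slot 5 occupied => index 6.
Insert 614: h=5, slots 5,6,0 occupied => index 1.
Insert 601: h=6, slots 6,0,1 occupied => index 2.
Table: [287, 614, 601, -, -, 691, 82]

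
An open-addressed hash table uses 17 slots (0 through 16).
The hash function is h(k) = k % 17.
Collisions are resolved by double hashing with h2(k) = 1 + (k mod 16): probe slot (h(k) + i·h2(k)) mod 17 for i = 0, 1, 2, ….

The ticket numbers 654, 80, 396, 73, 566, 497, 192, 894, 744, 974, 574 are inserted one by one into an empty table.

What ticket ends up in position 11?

654: h=8 → slot 8
80: h=12 → slot 12
396: h=5 → slot 5
73: h=5, h2=10, probe 5,15 → slot 15
566: h=5, h2=7, probe 5,12,2 → slot 2
497: h=4 → slot 4
192: h=5, h2=1, probe 5,6 → slot 6
894: h=10 → slot 10
744: h=13 → slot 13
974: h=5, h2=15, probe 5,3 → slot 3
574: h=13, h2=15, probe 13,11 → slot 11
Table: [., ., 566, 974, 497, 396, 192, ., 654, ., 894, 574, 80, 744, ., 73, .]

574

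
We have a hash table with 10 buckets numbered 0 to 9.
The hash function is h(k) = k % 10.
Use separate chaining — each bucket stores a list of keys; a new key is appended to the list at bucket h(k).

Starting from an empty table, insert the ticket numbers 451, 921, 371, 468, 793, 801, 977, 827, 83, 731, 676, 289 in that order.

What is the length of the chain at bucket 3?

451 → bucket 1
921 → bucket 1 (collision)
371 → bucket 1 (collision)
468 → bucket 8
793 → bucket 3
801 → bucket 1 (collision)
977 → bucket 7
827 → bucket 7 (collision)
83 → bucket 3 (collision)
731 → bucket 1 (collision)
676 → bucket 6
289 → bucket 9
Final buckets:
0: .
1: 451 -> 921 -> 371 -> 801 -> 731
2: .
3: 793 -> 83
4: .
5: .
6: 676
7: 977 -> 827
8: 468
9: 289

2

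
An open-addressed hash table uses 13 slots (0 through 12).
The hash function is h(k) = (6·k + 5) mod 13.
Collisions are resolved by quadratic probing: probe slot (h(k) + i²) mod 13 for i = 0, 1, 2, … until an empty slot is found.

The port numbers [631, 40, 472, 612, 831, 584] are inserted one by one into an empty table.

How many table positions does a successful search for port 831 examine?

631: h=8 => slot 8
40: h=11 => slot 11
472: h=3 => slot 3
612: h=11, probe 11,12 => slot 12
831: h=12, probe 12,0 => slot 0
584: h=12, probe 12,0,3,8,2 => slot 2
Table: [831, —, 584, 472, —, —, —, —, 631, —, —, 40, 612]
Lookup 831: h=12, probe 12,0 → found at 0.

2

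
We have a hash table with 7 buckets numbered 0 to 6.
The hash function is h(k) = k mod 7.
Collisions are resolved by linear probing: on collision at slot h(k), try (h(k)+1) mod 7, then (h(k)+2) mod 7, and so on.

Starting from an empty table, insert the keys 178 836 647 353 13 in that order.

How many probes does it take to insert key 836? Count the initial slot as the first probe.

Insert 178: h=3, slot 3 empty => index 3.
Insert 836: h=3, slot 3 occupied => index 4.
Insert 647: h=3, slots 3,4 occupied => index 5.
Insert 353: h=3, slots 3,4,5 occupied => index 6.
Insert 13: h=6, slot 6 occupied => index 0.
Table: [13, _, _, 178, 836, 647, 353]

2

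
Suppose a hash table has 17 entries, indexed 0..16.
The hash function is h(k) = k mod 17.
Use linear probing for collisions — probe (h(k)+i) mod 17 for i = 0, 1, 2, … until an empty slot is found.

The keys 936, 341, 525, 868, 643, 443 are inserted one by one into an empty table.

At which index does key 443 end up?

4

936: h=1 -> slot 1
341: h=1, probe 1,2 -> slot 2
525: h=15 -> slot 15
868: h=1, probe 1,2,3 -> slot 3
643: h=14 -> slot 14
443: h=1, probe 1,2,3,4 -> slot 4
Table: [∅, 936, 341, 868, 443, ∅, ∅, ∅, ∅, ∅, ∅, ∅, ∅, ∅, 643, 525, ∅]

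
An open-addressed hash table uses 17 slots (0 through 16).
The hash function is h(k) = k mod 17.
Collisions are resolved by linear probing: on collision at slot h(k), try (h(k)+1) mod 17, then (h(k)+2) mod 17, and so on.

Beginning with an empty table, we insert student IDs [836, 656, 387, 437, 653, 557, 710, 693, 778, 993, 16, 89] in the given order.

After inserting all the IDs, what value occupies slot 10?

656

836: h=3 => slot 3
656: h=10 => slot 10
387: h=13 => slot 13
437: h=12 => slot 12
653: h=7 => slot 7
557: h=13, probe 13,14 => slot 14
710: h=13, probe 13,14,15 => slot 15
693: h=13, probe 13,14,15,16 => slot 16
778: h=13, probe 13,14,15,16,0 => slot 0
993: h=7, probe 7,8 => slot 8
16: h=16, probe 16,0,1 => slot 1
89: h=4 => slot 4
Table: [778, 16, —, 836, 89, —, —, 653, 993, —, 656, —, 437, 387, 557, 710, 693]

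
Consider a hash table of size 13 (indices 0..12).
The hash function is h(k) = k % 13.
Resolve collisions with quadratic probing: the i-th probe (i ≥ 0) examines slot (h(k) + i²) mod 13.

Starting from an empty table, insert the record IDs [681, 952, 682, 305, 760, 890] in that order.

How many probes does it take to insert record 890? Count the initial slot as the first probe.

4

Insert 681: h=5, slot 5 empty => index 5.
Insert 952: h=3, slot 3 empty => index 3.
Insert 682: h=6, slot 6 empty => index 6.
Insert 305: h=6, slot 6 occupied => index 7.
Insert 760: h=6, slots 6,7 occupied => index 10.
Insert 890: h=6, slots 6,7,10 occupied => index 2.
Table: [_, _, 890, 952, _, 681, 682, 305, _, _, 760, _, _]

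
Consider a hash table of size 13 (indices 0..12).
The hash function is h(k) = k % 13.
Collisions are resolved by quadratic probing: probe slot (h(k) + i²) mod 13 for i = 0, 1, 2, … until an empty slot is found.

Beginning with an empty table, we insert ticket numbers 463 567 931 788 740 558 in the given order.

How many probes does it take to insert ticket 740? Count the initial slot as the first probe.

463 hashes to 8; slot 8 is free => place at 8.
567 hashes to 8; 8 taken => place at 9.
931 hashes to 8; 8,9 taken => place at 12.
788 hashes to 8; 8,9,12 taken => place at 4.
740 hashes to 12; 12 taken => place at 0.
558 hashes to 12; 12,0 taken => place at 3.
Table: [740, _, _, 558, 788, _, _, _, 463, 567, _, _, 931]

2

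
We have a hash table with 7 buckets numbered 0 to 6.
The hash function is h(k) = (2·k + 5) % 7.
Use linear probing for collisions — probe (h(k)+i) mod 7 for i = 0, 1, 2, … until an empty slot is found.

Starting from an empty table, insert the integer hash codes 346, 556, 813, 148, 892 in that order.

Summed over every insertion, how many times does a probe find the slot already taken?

346: h=4 -> slot 4
556: h=4, probe 4,5 -> slot 5
813: h=0 -> slot 0
148: h=0, probe 0,1 -> slot 1
892: h=4, probe 4,5,6 -> slot 6
Table: [813, 148, ., ., 346, 556, 892]

4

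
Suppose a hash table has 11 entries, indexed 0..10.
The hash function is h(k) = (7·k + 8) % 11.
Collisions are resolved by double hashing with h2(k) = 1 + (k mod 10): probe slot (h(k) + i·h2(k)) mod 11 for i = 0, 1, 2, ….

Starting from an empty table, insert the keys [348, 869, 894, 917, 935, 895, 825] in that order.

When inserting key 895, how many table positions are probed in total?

3

348: h=2 => slot 2
869: h=8 => slot 8
894: h=7 => slot 7
917: h=3 => slot 3
935: h=8, h2=6, probe 8,3,9 => slot 9
895: h=3, h2=6, probe 3,9,4 => slot 4
825: h=8, h2=6, probe 8,3,9,4,10 => slot 10
Table: [_, _, 348, 917, 895, _, _, 894, 869, 935, 825]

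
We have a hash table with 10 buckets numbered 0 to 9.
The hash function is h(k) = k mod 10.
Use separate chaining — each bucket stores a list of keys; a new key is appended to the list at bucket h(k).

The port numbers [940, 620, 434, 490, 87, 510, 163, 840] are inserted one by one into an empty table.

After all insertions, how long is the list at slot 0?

Insert 940: h=0, bucket 0 empty → new chain.
Insert 620: h=0, bucket 0 nonempty → append to chain.
Insert 434: h=4, bucket 4 empty → new chain.
Insert 490: h=0, bucket 0 nonempty → append to chain.
Insert 87: h=7, bucket 7 empty → new chain.
Insert 510: h=0, bucket 0 nonempty → append to chain.
Insert 163: h=3, bucket 3 empty → new chain.
Insert 840: h=0, bucket 0 nonempty → append to chain.
Final buckets:
0: 940 -> 620 -> 490 -> 510 -> 840
1: .
2: .
3: 163
4: 434
5: .
6: .
7: 87
8: .
9: .

5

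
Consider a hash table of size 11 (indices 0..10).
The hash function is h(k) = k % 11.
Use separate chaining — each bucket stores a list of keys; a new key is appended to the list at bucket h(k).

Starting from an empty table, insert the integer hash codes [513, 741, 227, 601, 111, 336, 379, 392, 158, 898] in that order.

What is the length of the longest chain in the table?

513 -> bucket 7
741 -> bucket 4
227 -> bucket 7 (collision)
601 -> bucket 7 (collision)
111 -> bucket 1
336 -> bucket 6
379 -> bucket 5
392 -> bucket 7 (collision)
158 -> bucket 4 (collision)
898 -> bucket 7 (collision)
Final buckets:
0: -
1: 111
2: -
3: -
4: 741 -> 158
5: 379
6: 336
7: 513 -> 227 -> 601 -> 392 -> 898
8: -
9: -
10: -

5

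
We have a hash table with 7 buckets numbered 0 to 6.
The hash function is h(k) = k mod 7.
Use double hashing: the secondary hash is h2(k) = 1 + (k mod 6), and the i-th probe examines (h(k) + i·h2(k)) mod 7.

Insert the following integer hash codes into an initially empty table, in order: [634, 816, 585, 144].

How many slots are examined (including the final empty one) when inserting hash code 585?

2

Insert 634: h=4, slot 4 empty => index 4.
Insert 816: h=4, h2=1, slot 4 occupied => index 5.
Insert 585: h=4, h2=4, slot 4 occupied => index 1.
Insert 144: h=4, h2=1, slots 4,5 occupied => index 6.
Table: [∅, 585, ∅, ∅, 634, 816, 144]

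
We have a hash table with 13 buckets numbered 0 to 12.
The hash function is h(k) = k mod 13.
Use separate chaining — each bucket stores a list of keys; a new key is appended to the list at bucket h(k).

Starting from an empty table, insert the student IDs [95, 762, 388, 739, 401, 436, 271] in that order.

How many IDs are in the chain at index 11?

4

Insert 95: h=4, bucket 4 empty -> new chain.
Insert 762: h=8, bucket 8 empty -> new chain.
Insert 388: h=11, bucket 11 empty -> new chain.
Insert 739: h=11, bucket 11 nonempty -> append to chain.
Insert 401: h=11, bucket 11 nonempty -> append to chain.
Insert 436: h=7, bucket 7 empty -> new chain.
Insert 271: h=11, bucket 11 nonempty -> append to chain.
Final buckets:
0: ∅
1: ∅
2: ∅
3: ∅
4: 95
5: ∅
6: ∅
7: 436
8: 762
9: ∅
10: ∅
11: 388 -> 739 -> 401 -> 271
12: ∅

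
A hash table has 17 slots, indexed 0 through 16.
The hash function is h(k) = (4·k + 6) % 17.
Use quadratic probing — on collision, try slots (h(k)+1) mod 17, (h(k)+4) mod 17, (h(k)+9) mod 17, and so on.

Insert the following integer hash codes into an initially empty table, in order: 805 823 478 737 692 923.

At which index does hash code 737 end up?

805: h=13 → slot 13
823: h=0 → slot 0
478: h=14 → slot 14
737: h=13, probe 13,14,0,5 → slot 5
692: h=3 → slot 3
923: h=9 → slot 9
Table: [823, —, —, 692, —, 737, —, —, —, 923, —, —, —, 805, 478, —, —]

5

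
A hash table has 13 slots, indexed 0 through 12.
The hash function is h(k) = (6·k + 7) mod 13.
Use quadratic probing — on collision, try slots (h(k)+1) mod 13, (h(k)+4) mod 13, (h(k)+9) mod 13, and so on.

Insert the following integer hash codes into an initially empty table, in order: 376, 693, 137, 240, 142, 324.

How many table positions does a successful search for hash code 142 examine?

376 hashes to 1; slot 1 is free -> place at 1.
693 hashes to 5; slot 5 is free -> place at 5.
137 hashes to 10; slot 10 is free -> place at 10.
240 hashes to 4; slot 4 is free -> place at 4.
142 hashes to 1; 1 taken -> place at 2.
324 hashes to 1; 1,2,5,10,4 taken -> place at 0.
Table: [324, 376, 142, —, 240, 693, —, —, —, —, 137, —, —]
Lookup 142: h=1, probe 1,2 → found at 2.

2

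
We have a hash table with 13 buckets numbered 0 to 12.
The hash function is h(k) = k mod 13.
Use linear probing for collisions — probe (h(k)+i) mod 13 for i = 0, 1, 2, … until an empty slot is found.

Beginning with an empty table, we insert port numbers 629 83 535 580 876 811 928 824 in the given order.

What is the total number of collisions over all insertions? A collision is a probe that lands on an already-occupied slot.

18

629: h=5 → slot 5
83: h=5, probe 5,6 → slot 6
535: h=2 → slot 2
580: h=8 → slot 8
876: h=5, probe 5,6,7 → slot 7
811: h=5, probe 5,6,7,8,9 → slot 9
928: h=5, probe 5,6,7,8,9,10 → slot 10
824: h=5, probe 5,6,7,8,9,10,11 → slot 11
Table: [., ., 535, ., ., 629, 83, 876, 580, 811, 928, 824, .]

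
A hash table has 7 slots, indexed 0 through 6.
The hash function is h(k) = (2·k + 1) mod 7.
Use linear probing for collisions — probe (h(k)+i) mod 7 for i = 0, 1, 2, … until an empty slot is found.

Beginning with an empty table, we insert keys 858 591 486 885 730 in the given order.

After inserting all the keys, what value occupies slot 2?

Insert 858: h=2, slot 2 empty => index 2.
Insert 591: h=0, slot 0 empty => index 0.
Insert 486: h=0, slot 0 occupied => index 1.
Insert 885: h=0, slots 0,1,2 occupied => index 3.
Insert 730: h=5, slot 5 empty => index 5.
Table: [591, 486, 858, 885, -, 730, -]

858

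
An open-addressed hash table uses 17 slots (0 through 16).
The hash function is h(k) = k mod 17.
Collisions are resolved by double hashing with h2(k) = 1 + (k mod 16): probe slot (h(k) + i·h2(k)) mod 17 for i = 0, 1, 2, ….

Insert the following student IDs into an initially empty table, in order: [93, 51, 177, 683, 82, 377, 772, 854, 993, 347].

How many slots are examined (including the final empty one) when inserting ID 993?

93: h=8 -> slot 8
51: h=0 -> slot 0
177: h=7 -> slot 7
683: h=3 -> slot 3
82: h=14 -> slot 14
377: h=3, h2=10, probe 3,13 -> slot 13
772: h=7, h2=5, probe 7,12 -> slot 12
854: h=4 -> slot 4
993: h=7, h2=2, probe 7,9 -> slot 9
347: h=7, h2=12, probe 7,2 -> slot 2
Table: [51, _, 347, 683, 854, _, _, 177, 93, 993, _, _, 772, 377, 82, _, _]

2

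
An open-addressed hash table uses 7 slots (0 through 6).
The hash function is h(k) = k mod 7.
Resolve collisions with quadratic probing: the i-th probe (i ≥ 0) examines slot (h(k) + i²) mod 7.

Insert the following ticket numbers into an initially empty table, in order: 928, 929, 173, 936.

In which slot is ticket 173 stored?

6

928 hashes to 4; slot 4 is free -> place at 4.
929 hashes to 5; slot 5 is free -> place at 5.
173 hashes to 5; 5 taken -> place at 6.
936 hashes to 5; 5,6 taken -> place at 2.
Table: [., ., 936, ., 928, 929, 173]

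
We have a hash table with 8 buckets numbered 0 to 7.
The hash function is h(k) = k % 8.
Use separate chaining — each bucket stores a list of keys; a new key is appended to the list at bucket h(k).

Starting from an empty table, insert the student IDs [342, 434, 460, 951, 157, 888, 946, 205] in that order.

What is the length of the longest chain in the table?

2

342 → bucket 6
434 → bucket 2
460 → bucket 4
951 → bucket 7
157 → bucket 5
888 → bucket 0
946 → bucket 2 (collision)
205 → bucket 5 (collision)
Final buckets:
0: 888
1: —
2: 434 -> 946
3: —
4: 460
5: 157 -> 205
6: 342
7: 951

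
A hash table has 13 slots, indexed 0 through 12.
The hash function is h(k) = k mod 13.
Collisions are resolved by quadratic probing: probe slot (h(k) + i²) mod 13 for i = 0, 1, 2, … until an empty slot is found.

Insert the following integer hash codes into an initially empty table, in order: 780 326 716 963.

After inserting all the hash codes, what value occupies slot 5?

Insert 780: h=0, slot 0 empty => index 0.
Insert 326: h=1, slot 1 empty => index 1.
Insert 716: h=1, slot 1 occupied => index 2.
Insert 963: h=1, slots 1,2 occupied => index 5.
Table: [780, 326, 716, _, _, 963, _, _, _, _, _, _, _]

963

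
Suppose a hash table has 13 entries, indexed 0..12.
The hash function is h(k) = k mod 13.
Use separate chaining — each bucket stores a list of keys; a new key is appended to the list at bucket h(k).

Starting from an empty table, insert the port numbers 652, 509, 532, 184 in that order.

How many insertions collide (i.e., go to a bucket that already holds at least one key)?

2

Insert 652: h=2, bucket 2 empty -> new chain.
Insert 509: h=2, bucket 2 nonempty -> append to chain.
Insert 532: h=12, bucket 12 empty -> new chain.
Insert 184: h=2, bucket 2 nonempty -> append to chain.
Final buckets:
0: _
1: _
2: 652 -> 509 -> 184
3: _
4: _
5: _
6: _
7: _
8: _
9: _
10: _
11: _
12: 532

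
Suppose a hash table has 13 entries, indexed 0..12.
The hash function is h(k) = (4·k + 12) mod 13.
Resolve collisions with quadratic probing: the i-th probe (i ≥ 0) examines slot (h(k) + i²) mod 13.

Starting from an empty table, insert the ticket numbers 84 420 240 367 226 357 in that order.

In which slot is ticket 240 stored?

11

84 hashes to 10; slot 10 is free → place at 10.
420 hashes to 2; slot 2 is free → place at 2.
240 hashes to 10; 10 taken → place at 11.
367 hashes to 11; 11 taken → place at 12.
226 hashes to 6; slot 6 is free → place at 6.
357 hashes to 10; 10,11 taken → place at 1.
Table: [., 357, 420, ., ., ., 226, ., ., ., 84, 240, 367]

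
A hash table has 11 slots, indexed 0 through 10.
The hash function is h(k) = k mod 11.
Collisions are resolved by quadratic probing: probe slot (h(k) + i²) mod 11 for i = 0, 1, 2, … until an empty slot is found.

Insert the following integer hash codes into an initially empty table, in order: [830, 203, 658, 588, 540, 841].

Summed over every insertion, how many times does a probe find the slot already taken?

8

830 hashes to 5; slot 5 is free => place at 5.
203 hashes to 5; 5 taken => place at 6.
658 hashes to 9; slot 9 is free => place at 9.
588 hashes to 5; 5,6,9 taken => place at 3.
540 hashes to 1; slot 1 is free => place at 1.
841 hashes to 5; 5,6,9,3 taken => place at 10.
Table: [-, 540, -, 588, -, 830, 203, -, -, 658, 841]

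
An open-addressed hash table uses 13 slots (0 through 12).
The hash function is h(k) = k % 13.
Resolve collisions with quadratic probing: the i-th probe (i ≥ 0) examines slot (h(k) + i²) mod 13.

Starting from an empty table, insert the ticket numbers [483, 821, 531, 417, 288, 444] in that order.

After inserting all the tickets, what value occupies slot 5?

444

Insert 483: h=2, slot 2 empty => index 2.
Insert 821: h=2, slot 2 occupied => index 3.
Insert 531: h=11, slot 11 empty => index 11.
Insert 417: h=1, slot 1 empty => index 1.
Insert 288: h=2, slots 2,3 occupied => index 6.
Insert 444: h=2, slots 2,3,6,11 occupied => index 5.
Table: [—, 417, 483, 821, —, 444, 288, —, —, —, —, 531, —]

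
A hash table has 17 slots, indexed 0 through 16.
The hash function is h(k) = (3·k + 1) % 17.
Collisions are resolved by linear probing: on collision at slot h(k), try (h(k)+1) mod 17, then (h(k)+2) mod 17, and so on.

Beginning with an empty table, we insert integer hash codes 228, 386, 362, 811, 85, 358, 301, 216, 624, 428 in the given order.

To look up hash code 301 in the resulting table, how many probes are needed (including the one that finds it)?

5

228: h=5 → slot 5
386: h=3 → slot 3
362: h=16 → slot 16
811: h=3, probe 3,4 → slot 4
85: h=1 → slot 1
358: h=4, probe 4,5,6 → slot 6
301: h=3, probe 3,4,5,6,7 → slot 7
216: h=3, probe 3,4,5,6,7,8 → slot 8
624: h=3, probe 3,4,5,6,7,8,9 → slot 9
428: h=10 → slot 10
Table: [., 85, ., 386, 811, 228, 358, 301, 216, 624, 428, ., ., ., ., ., 362]
Lookup 301: h=3, probe 3,4,5,6,7 → found at 7.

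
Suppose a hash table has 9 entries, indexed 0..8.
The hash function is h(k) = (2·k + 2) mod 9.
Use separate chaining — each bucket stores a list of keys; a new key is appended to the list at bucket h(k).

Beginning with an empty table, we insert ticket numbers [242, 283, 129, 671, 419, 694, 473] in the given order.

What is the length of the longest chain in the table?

Insert 242: h=0, bucket 0 empty -> new chain.
Insert 283: h=1, bucket 1 empty -> new chain.
Insert 129: h=8, bucket 8 empty -> new chain.
Insert 671: h=3, bucket 3 empty -> new chain.
Insert 419: h=3, bucket 3 nonempty -> append to chain.
Insert 694: h=4, bucket 4 empty -> new chain.
Insert 473: h=3, bucket 3 nonempty -> append to chain.
Final buckets:
0: 242
1: 283
2: .
3: 671 -> 419 -> 473
4: 694
5: .
6: .
7: .
8: 129

3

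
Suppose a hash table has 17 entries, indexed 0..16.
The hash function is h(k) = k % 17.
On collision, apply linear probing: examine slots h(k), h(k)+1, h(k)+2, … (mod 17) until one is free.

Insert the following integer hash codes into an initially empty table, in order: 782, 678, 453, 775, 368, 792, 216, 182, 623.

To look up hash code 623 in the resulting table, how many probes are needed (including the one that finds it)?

8

782: h=0 -> slot 0
678: h=15 -> slot 15
453: h=11 -> slot 11
775: h=10 -> slot 10
368: h=11, probe 11,12 -> slot 12
792: h=10, probe 10,11,12,13 -> slot 13
216: h=12, probe 12,13,14 -> slot 14
182: h=12, probe 12,13,14,15,16 -> slot 16
623: h=11, probe 11,12,13,14,15,16,0,1 -> slot 1
Table: [782, 623, ., ., ., ., ., ., ., ., 775, 453, 368, 792, 216, 678, 182]
Lookup 623: h=11, probe 11,12,13,14,15,16,0,1 → found at 1.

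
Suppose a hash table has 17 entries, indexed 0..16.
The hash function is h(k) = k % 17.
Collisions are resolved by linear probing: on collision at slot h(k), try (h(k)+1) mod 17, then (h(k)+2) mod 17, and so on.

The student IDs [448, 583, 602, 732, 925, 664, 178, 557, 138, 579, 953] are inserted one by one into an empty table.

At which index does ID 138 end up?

3

Insert 448: h=6, slot 6 empty → index 6.
Insert 583: h=5, slot 5 empty → index 5.
Insert 602: h=7, slot 7 empty → index 7.
Insert 732: h=1, slot 1 empty → index 1.
Insert 925: h=7, slot 7 occupied → index 8.
Insert 664: h=1, slot 1 occupied → index 2.
Insert 178: h=8, slot 8 occupied → index 9.
Insert 557: h=13, slot 13 empty → index 13.
Insert 138: h=2, slot 2 occupied → index 3.
Insert 579: h=1, slots 1,2,3 occupied → index 4.
Insert 953: h=1, slots 1,2,3,4,5,6,7,8,9 occupied → index 10.
Table: [., 732, 664, 138, 579, 583, 448, 602, 925, 178, 953, ., ., 557, ., ., .]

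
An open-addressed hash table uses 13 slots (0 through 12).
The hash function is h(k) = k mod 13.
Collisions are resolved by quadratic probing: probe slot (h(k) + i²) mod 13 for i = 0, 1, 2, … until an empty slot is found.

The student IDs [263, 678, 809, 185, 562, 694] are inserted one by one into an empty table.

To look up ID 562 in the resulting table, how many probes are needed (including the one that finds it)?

4

263 hashes to 3; slot 3 is free => place at 3.
678 hashes to 2; slot 2 is free => place at 2.
809 hashes to 3; 3 taken => place at 4.
185 hashes to 3; 3,4 taken => place at 7.
562 hashes to 3; 3,4,7 taken => place at 12.
694 hashes to 5; slot 5 is free => place at 5.
Table: [—, —, 678, 263, 809, 694, —, 185, —, —, —, —, 562]
Lookup 562: h=3, probe 3,4,7,12 → found at 12.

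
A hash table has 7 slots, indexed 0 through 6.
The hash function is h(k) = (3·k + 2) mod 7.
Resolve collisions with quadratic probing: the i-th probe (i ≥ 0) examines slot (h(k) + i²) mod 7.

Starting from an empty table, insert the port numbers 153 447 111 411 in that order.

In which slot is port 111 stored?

3

153 hashes to 6; slot 6 is free → place at 6.
447 hashes to 6; 6 taken → place at 0.
111 hashes to 6; 6,0 taken → place at 3.
411 hashes to 3; 3 taken → place at 4.
Table: [447, -, -, 111, 411, -, 153]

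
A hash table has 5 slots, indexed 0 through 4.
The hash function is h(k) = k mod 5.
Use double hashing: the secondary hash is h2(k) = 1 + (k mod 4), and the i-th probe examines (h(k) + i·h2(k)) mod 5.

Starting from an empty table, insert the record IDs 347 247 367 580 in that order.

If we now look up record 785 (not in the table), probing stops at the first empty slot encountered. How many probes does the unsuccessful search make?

3

347: h=2 -> slot 2
247: h=2, h2=4, probe 2,1 -> slot 1
367: h=2, h2=4, probe 2,1,0 -> slot 0
580: h=0, h2=1, probe 0,1,2,3 -> slot 3
Table: [367, 247, 347, 580, .]
Lookup 785: h=0, h2=2, probe 0,2,4 → slot 4 empty, not found.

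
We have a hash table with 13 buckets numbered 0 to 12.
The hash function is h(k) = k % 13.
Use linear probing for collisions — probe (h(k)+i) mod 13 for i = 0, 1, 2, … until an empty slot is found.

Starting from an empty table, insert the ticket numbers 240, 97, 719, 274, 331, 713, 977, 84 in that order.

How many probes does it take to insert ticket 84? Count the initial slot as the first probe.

4

Insert 240: h=6, slot 6 empty => index 6.
Insert 97: h=6, slot 6 occupied => index 7.
Insert 719: h=4, slot 4 empty => index 4.
Insert 274: h=1, slot 1 empty => index 1.
Insert 331: h=6, slots 6,7 occupied => index 8.
Insert 713: h=11, slot 11 empty => index 11.
Insert 977: h=2, slot 2 empty => index 2.
Insert 84: h=6, slots 6,7,8 occupied => index 9.
Table: [., 274, 977, ., 719, ., 240, 97, 331, 84, ., 713, .]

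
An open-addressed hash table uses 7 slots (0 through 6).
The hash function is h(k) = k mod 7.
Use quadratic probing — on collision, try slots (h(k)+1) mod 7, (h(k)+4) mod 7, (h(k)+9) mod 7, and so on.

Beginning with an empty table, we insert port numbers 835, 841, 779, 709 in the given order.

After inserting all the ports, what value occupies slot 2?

835

835 hashes to 2; slot 2 is free => place at 2.
841 hashes to 1; slot 1 is free => place at 1.
779 hashes to 2; 2 taken => place at 3.
709 hashes to 2; 2,3 taken => place at 6.
Table: [∅, 841, 835, 779, ∅, ∅, 709]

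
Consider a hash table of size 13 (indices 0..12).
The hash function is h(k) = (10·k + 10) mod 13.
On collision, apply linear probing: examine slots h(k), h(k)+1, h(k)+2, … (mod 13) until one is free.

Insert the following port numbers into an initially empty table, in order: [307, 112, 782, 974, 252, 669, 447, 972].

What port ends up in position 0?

112

Insert 307: h=12, slot 12 empty -> index 12.
Insert 112: h=12, slot 12 occupied -> index 0.
Insert 782: h=4, slot 4 empty -> index 4.
Insert 974: h=0, slot 0 occupied -> index 1.
Insert 252: h=8, slot 8 empty -> index 8.
Insert 669: h=5, slot 5 empty -> index 5.
Insert 447: h=8, slot 8 occupied -> index 9.
Insert 972: h=6, slot 6 empty -> index 6.
Table: [112, 974, ., ., 782, 669, 972, ., 252, 447, ., ., 307]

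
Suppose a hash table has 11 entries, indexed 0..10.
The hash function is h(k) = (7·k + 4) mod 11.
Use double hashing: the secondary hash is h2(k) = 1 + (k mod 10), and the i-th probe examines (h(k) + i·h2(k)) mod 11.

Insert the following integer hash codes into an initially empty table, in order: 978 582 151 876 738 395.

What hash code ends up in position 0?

978: h=8 -> slot 8
582: h=8, h2=3, probe 8,0 -> slot 0
151: h=5 -> slot 5
876: h=9 -> slot 9
738: h=0, h2=9, probe 0,9,7 -> slot 7
395: h=8, h2=6, probe 8,3 -> slot 3
Table: [582, ., ., 395, ., 151, ., 738, 978, 876, .]

582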